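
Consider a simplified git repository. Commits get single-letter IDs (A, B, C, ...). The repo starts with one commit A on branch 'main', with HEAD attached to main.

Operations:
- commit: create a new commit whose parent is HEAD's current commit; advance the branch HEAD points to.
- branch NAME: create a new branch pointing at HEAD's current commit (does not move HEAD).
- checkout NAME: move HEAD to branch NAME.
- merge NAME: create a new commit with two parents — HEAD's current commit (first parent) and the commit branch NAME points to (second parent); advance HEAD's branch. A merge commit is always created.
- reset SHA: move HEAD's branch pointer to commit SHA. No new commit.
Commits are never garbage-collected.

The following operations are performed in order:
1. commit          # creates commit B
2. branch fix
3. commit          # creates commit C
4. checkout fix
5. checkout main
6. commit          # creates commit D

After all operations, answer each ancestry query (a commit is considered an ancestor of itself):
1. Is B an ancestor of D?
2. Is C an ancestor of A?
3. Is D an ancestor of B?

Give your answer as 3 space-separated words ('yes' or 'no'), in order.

After op 1 (commit): HEAD=main@B [main=B]
After op 2 (branch): HEAD=main@B [fix=B main=B]
After op 3 (commit): HEAD=main@C [fix=B main=C]
After op 4 (checkout): HEAD=fix@B [fix=B main=C]
After op 5 (checkout): HEAD=main@C [fix=B main=C]
After op 6 (commit): HEAD=main@D [fix=B main=D]
ancestors(D) = {A,B,C,D}; B in? yes
ancestors(A) = {A}; C in? no
ancestors(B) = {A,B}; D in? no

Answer: yes no no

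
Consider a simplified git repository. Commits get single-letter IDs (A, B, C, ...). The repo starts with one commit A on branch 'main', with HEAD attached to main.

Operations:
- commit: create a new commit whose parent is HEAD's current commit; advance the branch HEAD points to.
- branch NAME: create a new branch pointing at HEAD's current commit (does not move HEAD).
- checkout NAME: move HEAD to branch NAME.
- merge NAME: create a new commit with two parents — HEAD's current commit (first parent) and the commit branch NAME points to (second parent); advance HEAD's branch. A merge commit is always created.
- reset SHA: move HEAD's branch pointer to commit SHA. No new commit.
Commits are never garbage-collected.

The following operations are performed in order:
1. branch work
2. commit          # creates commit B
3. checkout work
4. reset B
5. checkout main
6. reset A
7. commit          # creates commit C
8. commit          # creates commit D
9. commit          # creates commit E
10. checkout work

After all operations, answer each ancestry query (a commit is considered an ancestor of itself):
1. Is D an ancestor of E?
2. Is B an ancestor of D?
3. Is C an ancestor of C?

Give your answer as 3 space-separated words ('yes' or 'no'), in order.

After op 1 (branch): HEAD=main@A [main=A work=A]
After op 2 (commit): HEAD=main@B [main=B work=A]
After op 3 (checkout): HEAD=work@A [main=B work=A]
After op 4 (reset): HEAD=work@B [main=B work=B]
After op 5 (checkout): HEAD=main@B [main=B work=B]
After op 6 (reset): HEAD=main@A [main=A work=B]
After op 7 (commit): HEAD=main@C [main=C work=B]
After op 8 (commit): HEAD=main@D [main=D work=B]
After op 9 (commit): HEAD=main@E [main=E work=B]
After op 10 (checkout): HEAD=work@B [main=E work=B]
ancestors(E) = {A,C,D,E}; D in? yes
ancestors(D) = {A,C,D}; B in? no
ancestors(C) = {A,C}; C in? yes

Answer: yes no yes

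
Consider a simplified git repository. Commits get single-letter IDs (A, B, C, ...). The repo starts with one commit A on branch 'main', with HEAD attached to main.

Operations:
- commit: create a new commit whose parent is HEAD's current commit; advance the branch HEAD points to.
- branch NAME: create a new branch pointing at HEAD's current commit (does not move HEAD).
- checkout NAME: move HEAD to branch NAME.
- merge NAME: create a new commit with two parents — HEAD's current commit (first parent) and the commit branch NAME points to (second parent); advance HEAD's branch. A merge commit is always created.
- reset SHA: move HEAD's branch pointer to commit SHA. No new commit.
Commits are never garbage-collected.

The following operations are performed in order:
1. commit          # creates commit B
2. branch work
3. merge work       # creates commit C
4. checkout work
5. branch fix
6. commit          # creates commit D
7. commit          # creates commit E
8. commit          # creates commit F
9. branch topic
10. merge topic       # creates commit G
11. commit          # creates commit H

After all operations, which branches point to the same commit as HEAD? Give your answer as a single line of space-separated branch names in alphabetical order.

After op 1 (commit): HEAD=main@B [main=B]
After op 2 (branch): HEAD=main@B [main=B work=B]
After op 3 (merge): HEAD=main@C [main=C work=B]
After op 4 (checkout): HEAD=work@B [main=C work=B]
After op 5 (branch): HEAD=work@B [fix=B main=C work=B]
After op 6 (commit): HEAD=work@D [fix=B main=C work=D]
After op 7 (commit): HEAD=work@E [fix=B main=C work=E]
After op 8 (commit): HEAD=work@F [fix=B main=C work=F]
After op 9 (branch): HEAD=work@F [fix=B main=C topic=F work=F]
After op 10 (merge): HEAD=work@G [fix=B main=C topic=F work=G]
After op 11 (commit): HEAD=work@H [fix=B main=C topic=F work=H]

Answer: work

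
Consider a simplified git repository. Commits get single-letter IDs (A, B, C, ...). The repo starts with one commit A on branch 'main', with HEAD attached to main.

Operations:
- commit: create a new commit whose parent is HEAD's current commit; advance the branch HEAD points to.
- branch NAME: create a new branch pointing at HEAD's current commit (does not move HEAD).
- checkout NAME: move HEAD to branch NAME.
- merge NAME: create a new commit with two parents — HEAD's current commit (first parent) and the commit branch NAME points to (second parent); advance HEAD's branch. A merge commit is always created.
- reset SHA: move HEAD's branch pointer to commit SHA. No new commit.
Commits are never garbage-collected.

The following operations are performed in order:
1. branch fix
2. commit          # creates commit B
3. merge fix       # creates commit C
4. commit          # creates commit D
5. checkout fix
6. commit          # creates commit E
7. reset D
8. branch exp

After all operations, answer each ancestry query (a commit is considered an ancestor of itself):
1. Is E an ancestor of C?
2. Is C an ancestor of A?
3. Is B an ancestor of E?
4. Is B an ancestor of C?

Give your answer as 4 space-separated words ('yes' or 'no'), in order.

After op 1 (branch): HEAD=main@A [fix=A main=A]
After op 2 (commit): HEAD=main@B [fix=A main=B]
After op 3 (merge): HEAD=main@C [fix=A main=C]
After op 4 (commit): HEAD=main@D [fix=A main=D]
After op 5 (checkout): HEAD=fix@A [fix=A main=D]
After op 6 (commit): HEAD=fix@E [fix=E main=D]
After op 7 (reset): HEAD=fix@D [fix=D main=D]
After op 8 (branch): HEAD=fix@D [exp=D fix=D main=D]
ancestors(C) = {A,B,C}; E in? no
ancestors(A) = {A}; C in? no
ancestors(E) = {A,E}; B in? no
ancestors(C) = {A,B,C}; B in? yes

Answer: no no no yes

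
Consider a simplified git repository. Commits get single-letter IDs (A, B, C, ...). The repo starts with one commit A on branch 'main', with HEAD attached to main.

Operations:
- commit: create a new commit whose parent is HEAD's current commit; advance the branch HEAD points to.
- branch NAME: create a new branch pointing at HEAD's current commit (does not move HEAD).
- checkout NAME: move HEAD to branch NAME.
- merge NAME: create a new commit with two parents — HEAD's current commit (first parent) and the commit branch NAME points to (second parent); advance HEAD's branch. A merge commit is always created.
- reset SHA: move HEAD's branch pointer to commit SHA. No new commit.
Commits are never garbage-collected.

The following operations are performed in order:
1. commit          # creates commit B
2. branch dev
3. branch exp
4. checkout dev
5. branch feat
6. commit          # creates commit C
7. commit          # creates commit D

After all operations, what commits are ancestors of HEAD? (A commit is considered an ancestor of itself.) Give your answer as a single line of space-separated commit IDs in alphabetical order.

After op 1 (commit): HEAD=main@B [main=B]
After op 2 (branch): HEAD=main@B [dev=B main=B]
After op 3 (branch): HEAD=main@B [dev=B exp=B main=B]
After op 4 (checkout): HEAD=dev@B [dev=B exp=B main=B]
After op 5 (branch): HEAD=dev@B [dev=B exp=B feat=B main=B]
After op 6 (commit): HEAD=dev@C [dev=C exp=B feat=B main=B]
After op 7 (commit): HEAD=dev@D [dev=D exp=B feat=B main=B]

Answer: A B C D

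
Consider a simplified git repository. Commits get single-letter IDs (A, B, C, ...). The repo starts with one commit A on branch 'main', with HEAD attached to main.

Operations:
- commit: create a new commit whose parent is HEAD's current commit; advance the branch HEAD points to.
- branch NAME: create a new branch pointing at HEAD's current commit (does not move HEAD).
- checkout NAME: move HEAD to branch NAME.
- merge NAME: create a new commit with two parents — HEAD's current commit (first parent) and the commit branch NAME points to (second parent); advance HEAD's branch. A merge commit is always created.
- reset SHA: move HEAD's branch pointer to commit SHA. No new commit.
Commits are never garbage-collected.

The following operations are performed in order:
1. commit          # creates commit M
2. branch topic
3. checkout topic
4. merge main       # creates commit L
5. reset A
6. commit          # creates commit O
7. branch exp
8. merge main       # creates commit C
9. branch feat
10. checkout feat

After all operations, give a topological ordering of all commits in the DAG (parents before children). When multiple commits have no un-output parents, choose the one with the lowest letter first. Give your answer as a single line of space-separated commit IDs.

After op 1 (commit): HEAD=main@M [main=M]
After op 2 (branch): HEAD=main@M [main=M topic=M]
After op 3 (checkout): HEAD=topic@M [main=M topic=M]
After op 4 (merge): HEAD=topic@L [main=M topic=L]
After op 5 (reset): HEAD=topic@A [main=M topic=A]
After op 6 (commit): HEAD=topic@O [main=M topic=O]
After op 7 (branch): HEAD=topic@O [exp=O main=M topic=O]
After op 8 (merge): HEAD=topic@C [exp=O main=M topic=C]
After op 9 (branch): HEAD=topic@C [exp=O feat=C main=M topic=C]
After op 10 (checkout): HEAD=feat@C [exp=O feat=C main=M topic=C]
commit A: parents=[]
commit C: parents=['O', 'M']
commit L: parents=['M', 'M']
commit M: parents=['A']
commit O: parents=['A']

Answer: A M L O C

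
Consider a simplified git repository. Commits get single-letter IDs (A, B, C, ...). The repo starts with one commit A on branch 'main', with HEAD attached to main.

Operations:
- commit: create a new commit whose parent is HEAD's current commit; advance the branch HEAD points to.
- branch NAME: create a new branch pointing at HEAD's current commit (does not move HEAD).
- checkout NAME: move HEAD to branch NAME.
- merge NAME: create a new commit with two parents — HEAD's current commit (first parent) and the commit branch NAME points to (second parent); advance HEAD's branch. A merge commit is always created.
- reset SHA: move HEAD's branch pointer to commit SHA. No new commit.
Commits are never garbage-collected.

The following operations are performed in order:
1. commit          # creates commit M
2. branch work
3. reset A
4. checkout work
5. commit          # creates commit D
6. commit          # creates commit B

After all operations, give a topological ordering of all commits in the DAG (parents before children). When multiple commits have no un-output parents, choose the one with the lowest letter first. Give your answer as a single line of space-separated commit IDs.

After op 1 (commit): HEAD=main@M [main=M]
After op 2 (branch): HEAD=main@M [main=M work=M]
After op 3 (reset): HEAD=main@A [main=A work=M]
After op 4 (checkout): HEAD=work@M [main=A work=M]
After op 5 (commit): HEAD=work@D [main=A work=D]
After op 6 (commit): HEAD=work@B [main=A work=B]
commit A: parents=[]
commit B: parents=['D']
commit D: parents=['M']
commit M: parents=['A']

Answer: A M D B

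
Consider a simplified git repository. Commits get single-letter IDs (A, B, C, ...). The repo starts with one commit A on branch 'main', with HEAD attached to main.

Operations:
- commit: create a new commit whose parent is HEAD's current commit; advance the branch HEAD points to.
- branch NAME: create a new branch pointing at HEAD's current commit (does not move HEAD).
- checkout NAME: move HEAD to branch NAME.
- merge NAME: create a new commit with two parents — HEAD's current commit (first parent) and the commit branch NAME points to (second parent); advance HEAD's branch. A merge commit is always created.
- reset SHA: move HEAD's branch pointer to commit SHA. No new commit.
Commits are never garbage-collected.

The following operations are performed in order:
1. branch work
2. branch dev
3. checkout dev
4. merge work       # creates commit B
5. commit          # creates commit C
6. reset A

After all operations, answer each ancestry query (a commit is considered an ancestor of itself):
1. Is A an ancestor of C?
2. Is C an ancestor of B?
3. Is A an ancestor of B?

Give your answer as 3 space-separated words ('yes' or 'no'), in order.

Answer: yes no yes

Derivation:
After op 1 (branch): HEAD=main@A [main=A work=A]
After op 2 (branch): HEAD=main@A [dev=A main=A work=A]
After op 3 (checkout): HEAD=dev@A [dev=A main=A work=A]
After op 4 (merge): HEAD=dev@B [dev=B main=A work=A]
After op 5 (commit): HEAD=dev@C [dev=C main=A work=A]
After op 6 (reset): HEAD=dev@A [dev=A main=A work=A]
ancestors(C) = {A,B,C}; A in? yes
ancestors(B) = {A,B}; C in? no
ancestors(B) = {A,B}; A in? yes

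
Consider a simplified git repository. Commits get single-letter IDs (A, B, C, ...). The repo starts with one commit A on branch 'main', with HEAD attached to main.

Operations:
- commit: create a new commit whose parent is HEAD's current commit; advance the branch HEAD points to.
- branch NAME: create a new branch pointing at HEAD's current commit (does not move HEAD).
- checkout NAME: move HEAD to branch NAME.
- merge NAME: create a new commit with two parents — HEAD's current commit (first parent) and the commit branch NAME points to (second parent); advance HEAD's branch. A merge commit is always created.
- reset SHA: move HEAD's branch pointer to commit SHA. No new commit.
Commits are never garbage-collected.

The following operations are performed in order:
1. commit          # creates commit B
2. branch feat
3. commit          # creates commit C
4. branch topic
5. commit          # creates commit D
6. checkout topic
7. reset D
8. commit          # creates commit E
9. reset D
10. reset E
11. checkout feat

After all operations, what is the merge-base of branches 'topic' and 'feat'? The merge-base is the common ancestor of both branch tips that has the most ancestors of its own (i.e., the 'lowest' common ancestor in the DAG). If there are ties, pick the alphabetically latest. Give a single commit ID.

Answer: B

Derivation:
After op 1 (commit): HEAD=main@B [main=B]
After op 2 (branch): HEAD=main@B [feat=B main=B]
After op 3 (commit): HEAD=main@C [feat=B main=C]
After op 4 (branch): HEAD=main@C [feat=B main=C topic=C]
After op 5 (commit): HEAD=main@D [feat=B main=D topic=C]
After op 6 (checkout): HEAD=topic@C [feat=B main=D topic=C]
After op 7 (reset): HEAD=topic@D [feat=B main=D topic=D]
After op 8 (commit): HEAD=topic@E [feat=B main=D topic=E]
After op 9 (reset): HEAD=topic@D [feat=B main=D topic=D]
After op 10 (reset): HEAD=topic@E [feat=B main=D topic=E]
After op 11 (checkout): HEAD=feat@B [feat=B main=D topic=E]
ancestors(topic=E): ['A', 'B', 'C', 'D', 'E']
ancestors(feat=B): ['A', 'B']
common: ['A', 'B']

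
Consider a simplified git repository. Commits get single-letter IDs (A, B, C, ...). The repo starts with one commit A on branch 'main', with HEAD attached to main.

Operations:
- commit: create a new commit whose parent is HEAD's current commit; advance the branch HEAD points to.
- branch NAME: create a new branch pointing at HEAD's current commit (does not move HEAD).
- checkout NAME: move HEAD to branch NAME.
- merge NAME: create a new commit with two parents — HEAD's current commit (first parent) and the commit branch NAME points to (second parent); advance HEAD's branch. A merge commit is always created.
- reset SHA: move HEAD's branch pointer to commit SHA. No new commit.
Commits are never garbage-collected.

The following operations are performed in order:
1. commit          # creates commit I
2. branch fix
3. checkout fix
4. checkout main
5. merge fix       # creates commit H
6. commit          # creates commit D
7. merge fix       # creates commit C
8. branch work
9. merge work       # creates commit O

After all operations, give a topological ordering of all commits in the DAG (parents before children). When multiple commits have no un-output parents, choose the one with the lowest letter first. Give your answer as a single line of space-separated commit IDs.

Answer: A I H D C O

Derivation:
After op 1 (commit): HEAD=main@I [main=I]
After op 2 (branch): HEAD=main@I [fix=I main=I]
After op 3 (checkout): HEAD=fix@I [fix=I main=I]
After op 4 (checkout): HEAD=main@I [fix=I main=I]
After op 5 (merge): HEAD=main@H [fix=I main=H]
After op 6 (commit): HEAD=main@D [fix=I main=D]
After op 7 (merge): HEAD=main@C [fix=I main=C]
After op 8 (branch): HEAD=main@C [fix=I main=C work=C]
After op 9 (merge): HEAD=main@O [fix=I main=O work=C]
commit A: parents=[]
commit C: parents=['D', 'I']
commit D: parents=['H']
commit H: parents=['I', 'I']
commit I: parents=['A']
commit O: parents=['C', 'C']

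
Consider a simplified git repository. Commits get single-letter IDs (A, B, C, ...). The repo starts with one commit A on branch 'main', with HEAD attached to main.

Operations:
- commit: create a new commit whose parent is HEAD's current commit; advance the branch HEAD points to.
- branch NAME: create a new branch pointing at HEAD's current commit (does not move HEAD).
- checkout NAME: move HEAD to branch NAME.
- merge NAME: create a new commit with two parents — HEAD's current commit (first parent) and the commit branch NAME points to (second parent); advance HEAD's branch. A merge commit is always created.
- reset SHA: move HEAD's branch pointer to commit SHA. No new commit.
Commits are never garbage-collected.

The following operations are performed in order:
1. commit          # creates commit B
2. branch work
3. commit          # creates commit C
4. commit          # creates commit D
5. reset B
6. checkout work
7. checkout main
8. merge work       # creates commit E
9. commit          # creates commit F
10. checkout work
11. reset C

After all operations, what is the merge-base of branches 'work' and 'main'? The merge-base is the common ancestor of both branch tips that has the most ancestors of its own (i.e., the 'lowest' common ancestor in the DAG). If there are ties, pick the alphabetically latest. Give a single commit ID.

After op 1 (commit): HEAD=main@B [main=B]
After op 2 (branch): HEAD=main@B [main=B work=B]
After op 3 (commit): HEAD=main@C [main=C work=B]
After op 4 (commit): HEAD=main@D [main=D work=B]
After op 5 (reset): HEAD=main@B [main=B work=B]
After op 6 (checkout): HEAD=work@B [main=B work=B]
After op 7 (checkout): HEAD=main@B [main=B work=B]
After op 8 (merge): HEAD=main@E [main=E work=B]
After op 9 (commit): HEAD=main@F [main=F work=B]
After op 10 (checkout): HEAD=work@B [main=F work=B]
After op 11 (reset): HEAD=work@C [main=F work=C]
ancestors(work=C): ['A', 'B', 'C']
ancestors(main=F): ['A', 'B', 'E', 'F']
common: ['A', 'B']

Answer: B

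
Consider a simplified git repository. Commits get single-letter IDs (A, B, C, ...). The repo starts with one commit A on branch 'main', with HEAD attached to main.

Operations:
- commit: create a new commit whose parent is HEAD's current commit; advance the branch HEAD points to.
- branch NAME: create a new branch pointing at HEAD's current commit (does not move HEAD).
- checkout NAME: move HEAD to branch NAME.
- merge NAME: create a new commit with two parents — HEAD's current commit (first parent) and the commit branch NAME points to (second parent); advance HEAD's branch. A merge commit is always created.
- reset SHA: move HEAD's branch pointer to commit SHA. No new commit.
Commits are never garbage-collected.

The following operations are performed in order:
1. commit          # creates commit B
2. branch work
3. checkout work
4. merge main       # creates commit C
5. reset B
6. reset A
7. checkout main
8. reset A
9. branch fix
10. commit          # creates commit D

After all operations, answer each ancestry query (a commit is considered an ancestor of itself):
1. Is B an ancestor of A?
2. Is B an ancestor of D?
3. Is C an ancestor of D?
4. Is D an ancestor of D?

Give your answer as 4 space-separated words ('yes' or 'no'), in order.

After op 1 (commit): HEAD=main@B [main=B]
After op 2 (branch): HEAD=main@B [main=B work=B]
After op 3 (checkout): HEAD=work@B [main=B work=B]
After op 4 (merge): HEAD=work@C [main=B work=C]
After op 5 (reset): HEAD=work@B [main=B work=B]
After op 6 (reset): HEAD=work@A [main=B work=A]
After op 7 (checkout): HEAD=main@B [main=B work=A]
After op 8 (reset): HEAD=main@A [main=A work=A]
After op 9 (branch): HEAD=main@A [fix=A main=A work=A]
After op 10 (commit): HEAD=main@D [fix=A main=D work=A]
ancestors(A) = {A}; B in? no
ancestors(D) = {A,D}; B in? no
ancestors(D) = {A,D}; C in? no
ancestors(D) = {A,D}; D in? yes

Answer: no no no yes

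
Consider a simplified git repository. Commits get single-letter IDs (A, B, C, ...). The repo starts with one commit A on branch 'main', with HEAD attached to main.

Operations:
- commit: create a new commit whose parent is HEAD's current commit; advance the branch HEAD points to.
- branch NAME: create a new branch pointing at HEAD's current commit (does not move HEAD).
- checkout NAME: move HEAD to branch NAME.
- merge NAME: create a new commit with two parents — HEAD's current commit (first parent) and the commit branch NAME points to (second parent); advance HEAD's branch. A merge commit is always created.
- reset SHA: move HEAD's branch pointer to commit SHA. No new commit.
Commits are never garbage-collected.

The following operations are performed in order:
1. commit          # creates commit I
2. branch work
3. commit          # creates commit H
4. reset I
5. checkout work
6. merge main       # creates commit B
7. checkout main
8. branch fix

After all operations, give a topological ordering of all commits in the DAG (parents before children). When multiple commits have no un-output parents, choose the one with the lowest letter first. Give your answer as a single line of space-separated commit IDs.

Answer: A I B H

Derivation:
After op 1 (commit): HEAD=main@I [main=I]
After op 2 (branch): HEAD=main@I [main=I work=I]
After op 3 (commit): HEAD=main@H [main=H work=I]
After op 4 (reset): HEAD=main@I [main=I work=I]
After op 5 (checkout): HEAD=work@I [main=I work=I]
After op 6 (merge): HEAD=work@B [main=I work=B]
After op 7 (checkout): HEAD=main@I [main=I work=B]
After op 8 (branch): HEAD=main@I [fix=I main=I work=B]
commit A: parents=[]
commit B: parents=['I', 'I']
commit H: parents=['I']
commit I: parents=['A']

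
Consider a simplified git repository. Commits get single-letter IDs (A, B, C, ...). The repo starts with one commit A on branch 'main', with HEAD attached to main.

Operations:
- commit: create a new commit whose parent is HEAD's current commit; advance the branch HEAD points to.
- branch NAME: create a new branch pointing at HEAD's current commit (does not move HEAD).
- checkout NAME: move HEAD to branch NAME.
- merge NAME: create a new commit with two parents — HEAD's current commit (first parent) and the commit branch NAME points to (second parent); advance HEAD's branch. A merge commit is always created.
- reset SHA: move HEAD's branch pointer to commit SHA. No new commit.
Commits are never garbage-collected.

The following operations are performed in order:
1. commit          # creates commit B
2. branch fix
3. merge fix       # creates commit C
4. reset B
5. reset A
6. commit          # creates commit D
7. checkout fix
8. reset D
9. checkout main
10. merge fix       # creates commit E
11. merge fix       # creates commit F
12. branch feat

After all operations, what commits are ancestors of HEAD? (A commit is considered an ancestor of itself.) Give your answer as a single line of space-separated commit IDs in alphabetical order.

After op 1 (commit): HEAD=main@B [main=B]
After op 2 (branch): HEAD=main@B [fix=B main=B]
After op 3 (merge): HEAD=main@C [fix=B main=C]
After op 4 (reset): HEAD=main@B [fix=B main=B]
After op 5 (reset): HEAD=main@A [fix=B main=A]
After op 6 (commit): HEAD=main@D [fix=B main=D]
After op 7 (checkout): HEAD=fix@B [fix=B main=D]
After op 8 (reset): HEAD=fix@D [fix=D main=D]
After op 9 (checkout): HEAD=main@D [fix=D main=D]
After op 10 (merge): HEAD=main@E [fix=D main=E]
After op 11 (merge): HEAD=main@F [fix=D main=F]
After op 12 (branch): HEAD=main@F [feat=F fix=D main=F]

Answer: A D E F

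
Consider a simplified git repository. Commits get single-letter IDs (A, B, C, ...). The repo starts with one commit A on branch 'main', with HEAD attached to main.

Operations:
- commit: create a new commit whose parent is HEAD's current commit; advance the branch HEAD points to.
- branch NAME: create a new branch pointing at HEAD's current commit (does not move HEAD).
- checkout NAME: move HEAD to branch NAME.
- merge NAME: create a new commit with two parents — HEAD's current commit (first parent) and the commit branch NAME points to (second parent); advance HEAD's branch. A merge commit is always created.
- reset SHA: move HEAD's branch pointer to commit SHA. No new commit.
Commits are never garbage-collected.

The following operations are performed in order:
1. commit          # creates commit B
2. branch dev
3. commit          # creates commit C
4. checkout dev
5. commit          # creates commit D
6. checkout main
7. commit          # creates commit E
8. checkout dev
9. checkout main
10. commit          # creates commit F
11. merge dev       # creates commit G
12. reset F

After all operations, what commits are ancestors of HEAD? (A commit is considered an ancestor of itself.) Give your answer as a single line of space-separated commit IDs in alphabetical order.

Answer: A B C E F

Derivation:
After op 1 (commit): HEAD=main@B [main=B]
After op 2 (branch): HEAD=main@B [dev=B main=B]
After op 3 (commit): HEAD=main@C [dev=B main=C]
After op 4 (checkout): HEAD=dev@B [dev=B main=C]
After op 5 (commit): HEAD=dev@D [dev=D main=C]
After op 6 (checkout): HEAD=main@C [dev=D main=C]
After op 7 (commit): HEAD=main@E [dev=D main=E]
After op 8 (checkout): HEAD=dev@D [dev=D main=E]
After op 9 (checkout): HEAD=main@E [dev=D main=E]
After op 10 (commit): HEAD=main@F [dev=D main=F]
After op 11 (merge): HEAD=main@G [dev=D main=G]
After op 12 (reset): HEAD=main@F [dev=D main=F]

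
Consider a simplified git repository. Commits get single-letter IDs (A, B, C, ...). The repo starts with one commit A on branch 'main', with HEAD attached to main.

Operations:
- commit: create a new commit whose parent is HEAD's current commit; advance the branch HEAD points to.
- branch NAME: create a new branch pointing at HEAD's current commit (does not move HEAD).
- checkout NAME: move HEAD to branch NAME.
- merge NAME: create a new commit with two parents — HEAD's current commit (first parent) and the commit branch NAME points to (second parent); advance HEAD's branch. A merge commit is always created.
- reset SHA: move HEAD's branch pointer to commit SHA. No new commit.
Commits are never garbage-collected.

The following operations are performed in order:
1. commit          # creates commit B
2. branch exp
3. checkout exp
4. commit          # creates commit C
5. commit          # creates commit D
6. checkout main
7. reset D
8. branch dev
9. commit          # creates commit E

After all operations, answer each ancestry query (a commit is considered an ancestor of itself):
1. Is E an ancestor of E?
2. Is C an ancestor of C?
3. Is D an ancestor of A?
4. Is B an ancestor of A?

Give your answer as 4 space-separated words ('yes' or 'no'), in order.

After op 1 (commit): HEAD=main@B [main=B]
After op 2 (branch): HEAD=main@B [exp=B main=B]
After op 3 (checkout): HEAD=exp@B [exp=B main=B]
After op 4 (commit): HEAD=exp@C [exp=C main=B]
After op 5 (commit): HEAD=exp@D [exp=D main=B]
After op 6 (checkout): HEAD=main@B [exp=D main=B]
After op 7 (reset): HEAD=main@D [exp=D main=D]
After op 8 (branch): HEAD=main@D [dev=D exp=D main=D]
After op 9 (commit): HEAD=main@E [dev=D exp=D main=E]
ancestors(E) = {A,B,C,D,E}; E in? yes
ancestors(C) = {A,B,C}; C in? yes
ancestors(A) = {A}; D in? no
ancestors(A) = {A}; B in? no

Answer: yes yes no no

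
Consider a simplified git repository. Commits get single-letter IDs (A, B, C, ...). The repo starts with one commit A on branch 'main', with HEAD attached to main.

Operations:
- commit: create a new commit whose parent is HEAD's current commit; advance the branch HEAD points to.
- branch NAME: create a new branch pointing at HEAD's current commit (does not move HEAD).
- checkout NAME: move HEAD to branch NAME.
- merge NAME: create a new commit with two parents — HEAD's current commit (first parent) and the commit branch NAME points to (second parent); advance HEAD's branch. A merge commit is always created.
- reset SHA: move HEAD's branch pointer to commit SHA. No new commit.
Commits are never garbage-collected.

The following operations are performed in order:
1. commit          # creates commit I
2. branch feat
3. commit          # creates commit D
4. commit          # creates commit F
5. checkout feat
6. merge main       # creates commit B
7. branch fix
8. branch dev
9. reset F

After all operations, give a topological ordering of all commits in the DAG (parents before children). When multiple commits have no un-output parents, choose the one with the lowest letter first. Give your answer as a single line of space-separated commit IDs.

After op 1 (commit): HEAD=main@I [main=I]
After op 2 (branch): HEAD=main@I [feat=I main=I]
After op 3 (commit): HEAD=main@D [feat=I main=D]
After op 4 (commit): HEAD=main@F [feat=I main=F]
After op 5 (checkout): HEAD=feat@I [feat=I main=F]
After op 6 (merge): HEAD=feat@B [feat=B main=F]
After op 7 (branch): HEAD=feat@B [feat=B fix=B main=F]
After op 8 (branch): HEAD=feat@B [dev=B feat=B fix=B main=F]
After op 9 (reset): HEAD=feat@F [dev=B feat=F fix=B main=F]
commit A: parents=[]
commit B: parents=['I', 'F']
commit D: parents=['I']
commit F: parents=['D']
commit I: parents=['A']

Answer: A I D F B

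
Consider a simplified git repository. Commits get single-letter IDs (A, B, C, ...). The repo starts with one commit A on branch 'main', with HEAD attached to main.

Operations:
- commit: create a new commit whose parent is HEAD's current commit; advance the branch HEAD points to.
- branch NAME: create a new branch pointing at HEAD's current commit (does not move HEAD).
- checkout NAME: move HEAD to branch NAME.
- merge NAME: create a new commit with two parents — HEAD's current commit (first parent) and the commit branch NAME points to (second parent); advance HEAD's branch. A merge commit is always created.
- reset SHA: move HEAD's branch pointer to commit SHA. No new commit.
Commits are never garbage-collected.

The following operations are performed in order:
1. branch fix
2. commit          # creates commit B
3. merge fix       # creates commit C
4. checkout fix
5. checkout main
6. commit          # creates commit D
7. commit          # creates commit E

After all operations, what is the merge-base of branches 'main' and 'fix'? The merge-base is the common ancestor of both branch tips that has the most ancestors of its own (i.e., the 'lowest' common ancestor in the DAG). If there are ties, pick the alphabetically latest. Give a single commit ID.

Answer: A

Derivation:
After op 1 (branch): HEAD=main@A [fix=A main=A]
After op 2 (commit): HEAD=main@B [fix=A main=B]
After op 3 (merge): HEAD=main@C [fix=A main=C]
After op 4 (checkout): HEAD=fix@A [fix=A main=C]
After op 5 (checkout): HEAD=main@C [fix=A main=C]
After op 6 (commit): HEAD=main@D [fix=A main=D]
After op 7 (commit): HEAD=main@E [fix=A main=E]
ancestors(main=E): ['A', 'B', 'C', 'D', 'E']
ancestors(fix=A): ['A']
common: ['A']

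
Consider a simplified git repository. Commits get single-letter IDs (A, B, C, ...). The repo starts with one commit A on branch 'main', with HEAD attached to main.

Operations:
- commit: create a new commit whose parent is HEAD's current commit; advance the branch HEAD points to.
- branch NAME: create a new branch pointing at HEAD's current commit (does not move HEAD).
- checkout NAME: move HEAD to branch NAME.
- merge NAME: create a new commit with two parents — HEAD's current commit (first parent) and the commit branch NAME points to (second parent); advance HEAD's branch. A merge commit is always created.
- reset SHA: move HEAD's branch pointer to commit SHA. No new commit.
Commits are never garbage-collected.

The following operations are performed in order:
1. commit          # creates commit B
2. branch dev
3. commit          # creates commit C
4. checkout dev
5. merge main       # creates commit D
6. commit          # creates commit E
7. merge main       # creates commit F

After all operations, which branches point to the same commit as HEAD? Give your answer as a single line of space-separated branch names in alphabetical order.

Answer: dev

Derivation:
After op 1 (commit): HEAD=main@B [main=B]
After op 2 (branch): HEAD=main@B [dev=B main=B]
After op 3 (commit): HEAD=main@C [dev=B main=C]
After op 4 (checkout): HEAD=dev@B [dev=B main=C]
After op 5 (merge): HEAD=dev@D [dev=D main=C]
After op 6 (commit): HEAD=dev@E [dev=E main=C]
After op 7 (merge): HEAD=dev@F [dev=F main=C]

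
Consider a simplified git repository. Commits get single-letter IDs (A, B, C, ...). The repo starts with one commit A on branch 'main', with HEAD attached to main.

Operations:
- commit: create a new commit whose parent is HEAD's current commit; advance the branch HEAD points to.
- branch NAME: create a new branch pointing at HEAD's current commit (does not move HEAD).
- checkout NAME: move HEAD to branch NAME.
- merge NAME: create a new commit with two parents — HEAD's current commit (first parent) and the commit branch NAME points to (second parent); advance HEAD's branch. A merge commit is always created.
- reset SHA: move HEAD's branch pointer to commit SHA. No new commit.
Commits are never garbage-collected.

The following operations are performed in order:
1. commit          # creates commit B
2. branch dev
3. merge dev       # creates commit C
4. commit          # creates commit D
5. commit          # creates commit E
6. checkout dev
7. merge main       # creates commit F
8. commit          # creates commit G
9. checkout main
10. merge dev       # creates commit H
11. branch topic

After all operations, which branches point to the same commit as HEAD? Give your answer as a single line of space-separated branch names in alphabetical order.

After op 1 (commit): HEAD=main@B [main=B]
After op 2 (branch): HEAD=main@B [dev=B main=B]
After op 3 (merge): HEAD=main@C [dev=B main=C]
After op 4 (commit): HEAD=main@D [dev=B main=D]
After op 5 (commit): HEAD=main@E [dev=B main=E]
After op 6 (checkout): HEAD=dev@B [dev=B main=E]
After op 7 (merge): HEAD=dev@F [dev=F main=E]
After op 8 (commit): HEAD=dev@G [dev=G main=E]
After op 9 (checkout): HEAD=main@E [dev=G main=E]
After op 10 (merge): HEAD=main@H [dev=G main=H]
After op 11 (branch): HEAD=main@H [dev=G main=H topic=H]

Answer: main topic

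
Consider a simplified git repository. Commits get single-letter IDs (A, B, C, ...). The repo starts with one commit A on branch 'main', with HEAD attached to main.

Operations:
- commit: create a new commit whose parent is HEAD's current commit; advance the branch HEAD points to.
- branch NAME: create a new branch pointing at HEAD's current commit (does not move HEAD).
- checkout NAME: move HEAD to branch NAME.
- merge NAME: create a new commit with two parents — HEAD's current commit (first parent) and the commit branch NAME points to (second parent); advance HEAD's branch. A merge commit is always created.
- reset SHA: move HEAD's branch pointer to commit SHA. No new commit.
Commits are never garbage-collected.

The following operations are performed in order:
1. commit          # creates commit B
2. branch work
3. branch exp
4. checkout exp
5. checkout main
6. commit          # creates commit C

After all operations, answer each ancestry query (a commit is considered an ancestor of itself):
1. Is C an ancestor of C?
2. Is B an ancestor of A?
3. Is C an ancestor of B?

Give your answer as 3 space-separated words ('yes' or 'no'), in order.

After op 1 (commit): HEAD=main@B [main=B]
After op 2 (branch): HEAD=main@B [main=B work=B]
After op 3 (branch): HEAD=main@B [exp=B main=B work=B]
After op 4 (checkout): HEAD=exp@B [exp=B main=B work=B]
After op 5 (checkout): HEAD=main@B [exp=B main=B work=B]
After op 6 (commit): HEAD=main@C [exp=B main=C work=B]
ancestors(C) = {A,B,C}; C in? yes
ancestors(A) = {A}; B in? no
ancestors(B) = {A,B}; C in? no

Answer: yes no no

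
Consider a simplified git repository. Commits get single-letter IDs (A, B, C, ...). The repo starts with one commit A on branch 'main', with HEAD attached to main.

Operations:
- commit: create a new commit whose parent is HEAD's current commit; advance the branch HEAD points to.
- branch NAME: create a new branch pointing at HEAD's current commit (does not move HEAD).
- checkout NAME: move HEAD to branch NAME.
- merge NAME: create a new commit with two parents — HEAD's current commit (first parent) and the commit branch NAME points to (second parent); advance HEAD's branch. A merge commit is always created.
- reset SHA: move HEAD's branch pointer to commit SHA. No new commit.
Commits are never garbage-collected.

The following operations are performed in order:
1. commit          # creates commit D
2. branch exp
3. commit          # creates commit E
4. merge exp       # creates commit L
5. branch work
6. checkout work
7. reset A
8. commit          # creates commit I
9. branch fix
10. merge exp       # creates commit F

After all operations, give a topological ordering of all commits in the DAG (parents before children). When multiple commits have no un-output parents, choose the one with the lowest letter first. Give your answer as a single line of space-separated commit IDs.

Answer: A D E I F L

Derivation:
After op 1 (commit): HEAD=main@D [main=D]
After op 2 (branch): HEAD=main@D [exp=D main=D]
After op 3 (commit): HEAD=main@E [exp=D main=E]
After op 4 (merge): HEAD=main@L [exp=D main=L]
After op 5 (branch): HEAD=main@L [exp=D main=L work=L]
After op 6 (checkout): HEAD=work@L [exp=D main=L work=L]
After op 7 (reset): HEAD=work@A [exp=D main=L work=A]
After op 8 (commit): HEAD=work@I [exp=D main=L work=I]
After op 9 (branch): HEAD=work@I [exp=D fix=I main=L work=I]
After op 10 (merge): HEAD=work@F [exp=D fix=I main=L work=F]
commit A: parents=[]
commit D: parents=['A']
commit E: parents=['D']
commit F: parents=['I', 'D']
commit I: parents=['A']
commit L: parents=['E', 'D']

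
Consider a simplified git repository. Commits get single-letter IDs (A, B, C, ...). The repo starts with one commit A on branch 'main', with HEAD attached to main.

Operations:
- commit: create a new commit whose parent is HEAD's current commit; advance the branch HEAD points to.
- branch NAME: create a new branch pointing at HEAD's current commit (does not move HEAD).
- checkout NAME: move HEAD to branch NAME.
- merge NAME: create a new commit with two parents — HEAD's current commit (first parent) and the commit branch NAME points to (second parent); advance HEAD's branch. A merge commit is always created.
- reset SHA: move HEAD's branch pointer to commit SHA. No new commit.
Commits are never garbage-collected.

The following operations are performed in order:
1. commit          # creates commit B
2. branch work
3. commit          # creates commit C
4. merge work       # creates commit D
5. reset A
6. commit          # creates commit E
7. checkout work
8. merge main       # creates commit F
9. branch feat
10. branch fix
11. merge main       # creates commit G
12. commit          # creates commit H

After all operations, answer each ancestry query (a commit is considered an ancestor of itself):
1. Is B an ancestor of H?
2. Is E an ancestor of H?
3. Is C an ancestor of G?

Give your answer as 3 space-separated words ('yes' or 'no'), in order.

Answer: yes yes no

Derivation:
After op 1 (commit): HEAD=main@B [main=B]
After op 2 (branch): HEAD=main@B [main=B work=B]
After op 3 (commit): HEAD=main@C [main=C work=B]
After op 4 (merge): HEAD=main@D [main=D work=B]
After op 5 (reset): HEAD=main@A [main=A work=B]
After op 6 (commit): HEAD=main@E [main=E work=B]
After op 7 (checkout): HEAD=work@B [main=E work=B]
After op 8 (merge): HEAD=work@F [main=E work=F]
After op 9 (branch): HEAD=work@F [feat=F main=E work=F]
After op 10 (branch): HEAD=work@F [feat=F fix=F main=E work=F]
After op 11 (merge): HEAD=work@G [feat=F fix=F main=E work=G]
After op 12 (commit): HEAD=work@H [feat=F fix=F main=E work=H]
ancestors(H) = {A,B,E,F,G,H}; B in? yes
ancestors(H) = {A,B,E,F,G,H}; E in? yes
ancestors(G) = {A,B,E,F,G}; C in? no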